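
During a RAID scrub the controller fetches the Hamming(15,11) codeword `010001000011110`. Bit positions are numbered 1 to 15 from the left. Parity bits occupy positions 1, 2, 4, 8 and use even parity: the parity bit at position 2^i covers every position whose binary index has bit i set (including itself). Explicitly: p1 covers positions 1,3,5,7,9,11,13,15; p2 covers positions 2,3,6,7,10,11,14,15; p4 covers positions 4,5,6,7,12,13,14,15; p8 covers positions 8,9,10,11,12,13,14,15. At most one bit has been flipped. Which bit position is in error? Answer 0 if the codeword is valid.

s1: b1⊕b3⊕b5⊕b7⊕b9⊕b11⊕b13⊕b15 = 0⊕0⊕0⊕0⊕0⊕1⊕1⊕0 = 0
s2: b2⊕b3⊕b6⊕b7⊕b10⊕b11⊕b14⊕b15 = 1⊕0⊕1⊕0⊕0⊕1⊕1⊕0 = 0
s4: b4⊕b5⊕b6⊕b7⊕b12⊕b13⊕b14⊕b15 = 0⊕0⊕1⊕0⊕1⊕1⊕1⊕0 = 0
s8: b8⊕b9⊕b10⊕b11⊕b12⊕b13⊕b14⊕b15 = 0⊕0⊕0⊕1⊕1⊕1⊕1⊕0 = 0
Syndrome (s8...s1) = 0000 → position 0 (no error).

0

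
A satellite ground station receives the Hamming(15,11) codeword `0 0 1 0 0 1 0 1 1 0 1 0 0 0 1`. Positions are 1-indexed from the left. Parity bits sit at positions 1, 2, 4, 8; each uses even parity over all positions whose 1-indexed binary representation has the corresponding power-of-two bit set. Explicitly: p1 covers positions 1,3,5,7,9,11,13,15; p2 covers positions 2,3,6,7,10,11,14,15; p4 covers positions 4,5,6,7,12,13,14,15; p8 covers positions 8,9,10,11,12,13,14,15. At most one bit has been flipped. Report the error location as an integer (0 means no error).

s1: b1⊕b3⊕b5⊕b7⊕b9⊕b11⊕b13⊕b15 = 0⊕1⊕0⊕0⊕1⊕1⊕0⊕1 = 0
s2: b2⊕b3⊕b6⊕b7⊕b10⊕b11⊕b14⊕b15 = 0⊕1⊕1⊕0⊕0⊕1⊕0⊕1 = 0
s4: b4⊕b5⊕b6⊕b7⊕b12⊕b13⊕b14⊕b15 = 0⊕0⊕1⊕0⊕0⊕0⊕0⊕1 = 0
s8: b8⊕b9⊕b10⊕b11⊕b12⊕b13⊕b14⊕b15 = 1⊕1⊕0⊕1⊕0⊕0⊕0⊕1 = 0
Syndrome (s8...s1) = 0000 → position 0 (no error).

0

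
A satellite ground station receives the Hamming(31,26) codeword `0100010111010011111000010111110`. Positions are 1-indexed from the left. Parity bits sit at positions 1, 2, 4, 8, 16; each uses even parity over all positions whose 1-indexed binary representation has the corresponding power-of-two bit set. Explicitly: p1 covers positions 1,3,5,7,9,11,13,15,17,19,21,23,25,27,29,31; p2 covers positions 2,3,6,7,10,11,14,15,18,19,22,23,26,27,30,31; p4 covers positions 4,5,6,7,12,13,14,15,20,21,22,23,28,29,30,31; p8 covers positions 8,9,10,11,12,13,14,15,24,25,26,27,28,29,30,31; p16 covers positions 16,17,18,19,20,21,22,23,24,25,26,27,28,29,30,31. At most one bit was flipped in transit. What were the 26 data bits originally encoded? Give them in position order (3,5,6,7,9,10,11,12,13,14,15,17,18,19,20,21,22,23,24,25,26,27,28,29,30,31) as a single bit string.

s1: b1⊕b3⊕b5⊕b7⊕b9⊕b11⊕b13⊕b15⊕b17⊕b19⊕b21⊕b23⊕b25⊕b27⊕b29⊕b31 = 0⊕0⊕0⊕0⊕1⊕0⊕0⊕1⊕1⊕1⊕0⊕0⊕0⊕1⊕1⊕0 = 0
s2: b2⊕b3⊕b6⊕b7⊕b10⊕b11⊕b14⊕b15⊕b18⊕b19⊕b22⊕b23⊕b26⊕b27⊕b30⊕b31 = 1⊕0⊕1⊕0⊕1⊕0⊕0⊕1⊕1⊕1⊕0⊕0⊕1⊕1⊕1⊕0 = 1
s4: b4⊕b5⊕b6⊕b7⊕b12⊕b13⊕b14⊕b15⊕b20⊕b21⊕b22⊕b23⊕b28⊕b29⊕b30⊕b31 = 0⊕0⊕1⊕0⊕1⊕0⊕0⊕1⊕0⊕0⊕0⊕0⊕1⊕1⊕1⊕0 = 0
s8: b8⊕b9⊕b10⊕b11⊕b12⊕b13⊕b14⊕b15⊕b24⊕b25⊕b26⊕b27⊕b28⊕b29⊕b30⊕b31 = 1⊕1⊕1⊕0⊕1⊕0⊕0⊕1⊕1⊕0⊕1⊕1⊕1⊕1⊕1⊕0 = 1
s16: b16⊕b17⊕b18⊕b19⊕b20⊕b21⊕b22⊕b23⊕b24⊕b25⊕b26⊕b27⊕b28⊕b29⊕b30⊕b31 = 1⊕1⊕1⊕1⊕0⊕0⊕0⊕0⊕1⊕0⊕1⊕1⊕1⊕1⊕1⊕0 = 0
Syndrome (s16...s1) = 01010 → position 10.
Flip bit 10: corrected codeword = 0100010110010011111000010111110
Data bits at positions 3,5,6,7,9,10,11,12,13,14,15,17,18,19,20,21,22,23,24,25,26,27,28,29,30,31: 00101001001111000010111110

00101001001111000010111110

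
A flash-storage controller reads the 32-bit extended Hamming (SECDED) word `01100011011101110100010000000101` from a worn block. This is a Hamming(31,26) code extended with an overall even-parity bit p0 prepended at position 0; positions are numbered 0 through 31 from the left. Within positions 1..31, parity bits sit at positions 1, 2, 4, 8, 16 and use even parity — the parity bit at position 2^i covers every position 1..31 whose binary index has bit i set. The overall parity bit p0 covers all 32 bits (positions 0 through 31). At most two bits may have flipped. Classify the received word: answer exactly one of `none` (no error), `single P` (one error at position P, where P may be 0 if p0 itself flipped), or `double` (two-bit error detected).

none

s1: b1⊕b3⊕b5⊕b7⊕b9⊕b11⊕b13⊕b15⊕b17⊕b19⊕b21⊕b23⊕b25⊕b27⊕b29⊕b31 = 1⊕0⊕0⊕1⊕1⊕1⊕1⊕1⊕1⊕0⊕1⊕0⊕0⊕0⊕1⊕1 = 0
s2: b2⊕b3⊕b6⊕b7⊕b10⊕b11⊕b14⊕b15⊕b18⊕b19⊕b22⊕b23⊕b26⊕b27⊕b30⊕b31 = 1⊕0⊕1⊕1⊕1⊕1⊕1⊕1⊕0⊕0⊕0⊕0⊕0⊕0⊕0⊕1 = 0
s4: b4⊕b5⊕b6⊕b7⊕b12⊕b13⊕b14⊕b15⊕b20⊕b21⊕b22⊕b23⊕b28⊕b29⊕b30⊕b31 = 0⊕0⊕1⊕1⊕0⊕1⊕1⊕1⊕0⊕1⊕0⊕0⊕0⊕1⊕0⊕1 = 0
s8: b8⊕b9⊕b10⊕b11⊕b12⊕b13⊕b14⊕b15⊕b24⊕b25⊕b26⊕b27⊕b28⊕b29⊕b30⊕b31 = 0⊕1⊕1⊕1⊕0⊕1⊕1⊕1⊕0⊕0⊕0⊕0⊕0⊕1⊕0⊕1 = 0
s16: b16⊕b17⊕b18⊕b19⊕b20⊕b21⊕b22⊕b23⊕b24⊕b25⊕b26⊕b27⊕b28⊕b29⊕b30⊕b31 = 0⊕1⊕0⊕0⊕0⊕1⊕0⊕0⊕0⊕0⊕0⊕0⊕0⊕1⊕0⊕1 = 0
Syndrome (s16...s1) = 00000 → position 0 (no error).
Overall parity (XOR of all 32 bits, including p0): 0⊕1⊕1⊕0⊕0⊕0⊕1⊕1⊕0⊕1⊕1⊕1⊕0⊕1⊕1⊕1⊕0⊕1⊕0⊕0⊕0⊕1⊕0⊕0⊕0⊕0⊕0⊕0⊕0⊕1⊕0⊕1 = 0
Overall=0, syndrome position=0 → no error.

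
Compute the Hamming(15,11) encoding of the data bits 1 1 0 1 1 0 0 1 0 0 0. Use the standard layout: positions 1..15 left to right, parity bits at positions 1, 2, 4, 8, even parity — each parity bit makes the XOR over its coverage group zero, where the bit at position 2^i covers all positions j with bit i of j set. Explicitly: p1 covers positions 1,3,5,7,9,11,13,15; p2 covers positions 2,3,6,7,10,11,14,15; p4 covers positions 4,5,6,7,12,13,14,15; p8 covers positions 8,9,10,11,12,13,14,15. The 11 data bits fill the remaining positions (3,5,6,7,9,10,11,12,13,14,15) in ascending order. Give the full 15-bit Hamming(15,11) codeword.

001110101001000

Place data bits at non-power-of-two positions: b3=1, b5=1, b6=0, b7=1, b9=1, b10=0, b11=0, b12=1, b13=0, b14=0, b15=0.
p1 = XOR of data positions {3,5,7,9,11,13,15} = 1⊕1⊕1⊕1⊕0⊕0⊕0 = 0
p2 = XOR of data positions {3,6,7,10,11,14,15} = 1⊕0⊕1⊕0⊕0⊕0⊕0 = 0
p4 = XOR of data positions {5,6,7,12,13,14,15} = 1⊕0⊕1⊕1⊕0⊕0⊕0 = 1
p8 = XOR of data positions {9,10,11,12,13,14,15} = 1⊕0⊕0⊕1⊕0⊕0⊕0 = 0
Codeword b1..b15 = 001110101001000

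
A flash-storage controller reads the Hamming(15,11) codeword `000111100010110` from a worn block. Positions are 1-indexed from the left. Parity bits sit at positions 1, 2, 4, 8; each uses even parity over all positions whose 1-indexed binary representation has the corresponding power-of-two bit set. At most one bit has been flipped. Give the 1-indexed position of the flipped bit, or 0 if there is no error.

s1: b1⊕b3⊕b5⊕b7⊕b9⊕b11⊕b13⊕b15 = 0⊕0⊕1⊕1⊕0⊕1⊕1⊕0 = 0
s2: b2⊕b3⊕b6⊕b7⊕b10⊕b11⊕b14⊕b15 = 0⊕0⊕1⊕1⊕0⊕1⊕1⊕0 = 0
s4: b4⊕b5⊕b6⊕b7⊕b12⊕b13⊕b14⊕b15 = 1⊕1⊕1⊕1⊕0⊕1⊕1⊕0 = 0
s8: b8⊕b9⊕b10⊕b11⊕b12⊕b13⊕b14⊕b15 = 0⊕0⊕0⊕1⊕0⊕1⊕1⊕0 = 1
Syndrome (s8...s1) = 1000 → position 8.

8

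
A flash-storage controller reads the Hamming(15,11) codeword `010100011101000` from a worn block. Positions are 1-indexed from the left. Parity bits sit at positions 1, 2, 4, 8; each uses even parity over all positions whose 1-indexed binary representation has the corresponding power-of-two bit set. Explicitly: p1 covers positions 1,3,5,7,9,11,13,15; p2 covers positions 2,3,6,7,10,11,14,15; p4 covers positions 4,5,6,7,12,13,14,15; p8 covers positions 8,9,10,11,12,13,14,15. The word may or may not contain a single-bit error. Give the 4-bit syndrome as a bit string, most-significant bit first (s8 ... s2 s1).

0001

s1: b1⊕b3⊕b5⊕b7⊕b9⊕b11⊕b13⊕b15 = 0⊕0⊕0⊕0⊕1⊕0⊕0⊕0 = 1
s2: b2⊕b3⊕b6⊕b7⊕b10⊕b11⊕b14⊕b15 = 1⊕0⊕0⊕0⊕1⊕0⊕0⊕0 = 0
s4: b4⊕b5⊕b6⊕b7⊕b12⊕b13⊕b14⊕b15 = 1⊕0⊕0⊕0⊕1⊕0⊕0⊕0 = 0
s8: b8⊕b9⊕b10⊕b11⊕b12⊕b13⊕b14⊕b15 = 1⊕1⊕1⊕0⊕1⊕0⊕0⊕0 = 0
Syndrome (s8...s1) = 0001 → position 1.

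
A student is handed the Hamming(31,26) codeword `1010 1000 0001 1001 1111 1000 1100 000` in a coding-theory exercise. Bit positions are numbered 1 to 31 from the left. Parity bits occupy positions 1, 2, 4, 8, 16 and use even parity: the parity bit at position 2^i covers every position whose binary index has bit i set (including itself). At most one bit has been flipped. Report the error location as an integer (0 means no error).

s1: b1⊕b3⊕b5⊕b7⊕b9⊕b11⊕b13⊕b15⊕b17⊕b19⊕b21⊕b23⊕b25⊕b27⊕b29⊕b31 = 1⊕1⊕1⊕0⊕0⊕0⊕1⊕0⊕1⊕1⊕1⊕0⊕1⊕0⊕0⊕0 = 0
s2: b2⊕b3⊕b6⊕b7⊕b10⊕b11⊕b14⊕b15⊕b18⊕b19⊕b22⊕b23⊕b26⊕b27⊕b30⊕b31 = 0⊕1⊕0⊕0⊕0⊕0⊕0⊕0⊕1⊕1⊕0⊕0⊕1⊕0⊕0⊕0 = 0
s4: b4⊕b5⊕b6⊕b7⊕b12⊕b13⊕b14⊕b15⊕b20⊕b21⊕b22⊕b23⊕b28⊕b29⊕b30⊕b31 = 0⊕1⊕0⊕0⊕1⊕1⊕0⊕0⊕1⊕1⊕0⊕0⊕0⊕0⊕0⊕0 = 1
s8: b8⊕b9⊕b10⊕b11⊕b12⊕b13⊕b14⊕b15⊕b24⊕b25⊕b26⊕b27⊕b28⊕b29⊕b30⊕b31 = 0⊕0⊕0⊕0⊕1⊕1⊕0⊕0⊕0⊕1⊕1⊕0⊕0⊕0⊕0⊕0 = 0
s16: b16⊕b17⊕b18⊕b19⊕b20⊕b21⊕b22⊕b23⊕b24⊕b25⊕b26⊕b27⊕b28⊕b29⊕b30⊕b31 = 1⊕1⊕1⊕1⊕1⊕1⊕0⊕0⊕0⊕1⊕1⊕0⊕0⊕0⊕0⊕0 = 0
Syndrome (s16...s1) = 00100 → position 4.

4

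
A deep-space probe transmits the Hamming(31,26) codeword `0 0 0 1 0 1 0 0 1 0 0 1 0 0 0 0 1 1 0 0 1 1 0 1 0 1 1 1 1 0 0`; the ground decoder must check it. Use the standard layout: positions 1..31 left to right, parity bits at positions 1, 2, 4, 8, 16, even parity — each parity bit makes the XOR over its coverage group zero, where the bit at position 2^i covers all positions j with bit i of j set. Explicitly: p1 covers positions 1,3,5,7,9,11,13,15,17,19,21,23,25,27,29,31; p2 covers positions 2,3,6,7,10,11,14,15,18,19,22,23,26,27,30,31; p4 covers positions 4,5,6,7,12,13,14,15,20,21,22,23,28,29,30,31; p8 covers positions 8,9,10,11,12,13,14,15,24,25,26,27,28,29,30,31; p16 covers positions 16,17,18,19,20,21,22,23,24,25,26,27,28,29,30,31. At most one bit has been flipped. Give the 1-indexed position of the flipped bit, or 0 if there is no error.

s1: b1⊕b3⊕b5⊕b7⊕b9⊕b11⊕b13⊕b15⊕b17⊕b19⊕b21⊕b23⊕b25⊕b27⊕b29⊕b31 = 0⊕0⊕0⊕0⊕1⊕0⊕0⊕0⊕1⊕0⊕1⊕0⊕0⊕1⊕1⊕0 = 1
s2: b2⊕b3⊕b6⊕b7⊕b10⊕b11⊕b14⊕b15⊕b18⊕b19⊕b22⊕b23⊕b26⊕b27⊕b30⊕b31 = 0⊕0⊕1⊕0⊕0⊕0⊕0⊕0⊕1⊕0⊕1⊕0⊕1⊕1⊕0⊕0 = 1
s4: b4⊕b5⊕b6⊕b7⊕b12⊕b13⊕b14⊕b15⊕b20⊕b21⊕b22⊕b23⊕b28⊕b29⊕b30⊕b31 = 1⊕0⊕1⊕0⊕1⊕0⊕0⊕0⊕0⊕1⊕1⊕0⊕1⊕1⊕0⊕0 = 1
s8: b8⊕b9⊕b10⊕b11⊕b12⊕b13⊕b14⊕b15⊕b24⊕b25⊕b26⊕b27⊕b28⊕b29⊕b30⊕b31 = 0⊕1⊕0⊕0⊕1⊕0⊕0⊕0⊕1⊕0⊕1⊕1⊕1⊕1⊕0⊕0 = 1
s16: b16⊕b17⊕b18⊕b19⊕b20⊕b21⊕b22⊕b23⊕b24⊕b25⊕b26⊕b27⊕b28⊕b29⊕b30⊕b31 = 0⊕1⊕1⊕0⊕0⊕1⊕1⊕0⊕1⊕0⊕1⊕1⊕1⊕1⊕0⊕0 = 1
Syndrome (s16...s1) = 11111 → position 31.

31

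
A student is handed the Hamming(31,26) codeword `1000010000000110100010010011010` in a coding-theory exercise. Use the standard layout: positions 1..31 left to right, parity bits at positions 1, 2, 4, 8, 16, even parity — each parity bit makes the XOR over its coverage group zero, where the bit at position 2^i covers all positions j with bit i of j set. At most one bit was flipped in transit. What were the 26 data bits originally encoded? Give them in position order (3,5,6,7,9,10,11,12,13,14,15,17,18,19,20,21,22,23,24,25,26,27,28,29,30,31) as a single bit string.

s1: b1⊕b3⊕b5⊕b7⊕b9⊕b11⊕b13⊕b15⊕b17⊕b19⊕b21⊕b23⊕b25⊕b27⊕b29⊕b31 = 1⊕0⊕0⊕0⊕0⊕0⊕0⊕1⊕1⊕0⊕1⊕0⊕0⊕1⊕0⊕0 = 1
s2: b2⊕b3⊕b6⊕b7⊕b10⊕b11⊕b14⊕b15⊕b18⊕b19⊕b22⊕b23⊕b26⊕b27⊕b30⊕b31 = 0⊕0⊕1⊕0⊕0⊕0⊕1⊕1⊕0⊕0⊕0⊕0⊕0⊕1⊕1⊕0 = 1
s4: b4⊕b5⊕b6⊕b7⊕b12⊕b13⊕b14⊕b15⊕b20⊕b21⊕b22⊕b23⊕b28⊕b29⊕b30⊕b31 = 0⊕0⊕1⊕0⊕0⊕0⊕1⊕1⊕0⊕1⊕0⊕0⊕1⊕0⊕1⊕0 = 0
s8: b8⊕b9⊕b10⊕b11⊕b12⊕b13⊕b14⊕b15⊕b24⊕b25⊕b26⊕b27⊕b28⊕b29⊕b30⊕b31 = 0⊕0⊕0⊕0⊕0⊕0⊕1⊕1⊕1⊕0⊕0⊕1⊕1⊕0⊕1⊕0 = 0
s16: b16⊕b17⊕b18⊕b19⊕b20⊕b21⊕b22⊕b23⊕b24⊕b25⊕b26⊕b27⊕b28⊕b29⊕b30⊕b31 = 0⊕1⊕0⊕0⊕0⊕1⊕0⊕0⊕1⊕0⊕0⊕1⊕1⊕0⊕1⊕0 = 0
Syndrome (s16...s1) = 00011 → position 3.
Flip bit 3: corrected codeword = 1010010000000110100010010011010
Data bits at positions 3,5,6,7,9,10,11,12,13,14,15,17,18,19,20,21,22,23,24,25,26,27,28,29,30,31: 10100000011100010010011010

10100000011100010010011010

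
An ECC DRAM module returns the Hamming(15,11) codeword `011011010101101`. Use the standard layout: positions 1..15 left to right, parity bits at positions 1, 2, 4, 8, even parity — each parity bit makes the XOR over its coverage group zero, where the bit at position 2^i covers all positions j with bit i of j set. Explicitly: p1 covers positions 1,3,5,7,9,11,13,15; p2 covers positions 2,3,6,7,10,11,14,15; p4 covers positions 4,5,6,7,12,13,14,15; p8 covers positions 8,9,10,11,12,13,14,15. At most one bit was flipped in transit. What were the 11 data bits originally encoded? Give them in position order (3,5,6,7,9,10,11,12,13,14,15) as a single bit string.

11100101111

s1: b1⊕b3⊕b5⊕b7⊕b9⊕b11⊕b13⊕b15 = 0⊕1⊕1⊕0⊕0⊕0⊕1⊕1 = 0
s2: b2⊕b3⊕b6⊕b7⊕b10⊕b11⊕b14⊕b15 = 1⊕1⊕1⊕0⊕1⊕0⊕0⊕1 = 1
s4: b4⊕b5⊕b6⊕b7⊕b12⊕b13⊕b14⊕b15 = 0⊕1⊕1⊕0⊕1⊕1⊕0⊕1 = 1
s8: b8⊕b9⊕b10⊕b11⊕b12⊕b13⊕b14⊕b15 = 1⊕0⊕1⊕0⊕1⊕1⊕0⊕1 = 1
Syndrome (s8...s1) = 1110 → position 14.
Flip bit 14: corrected codeword = 011011010101111
Data bits at positions 3,5,6,7,9,10,11,12,13,14,15: 11100101111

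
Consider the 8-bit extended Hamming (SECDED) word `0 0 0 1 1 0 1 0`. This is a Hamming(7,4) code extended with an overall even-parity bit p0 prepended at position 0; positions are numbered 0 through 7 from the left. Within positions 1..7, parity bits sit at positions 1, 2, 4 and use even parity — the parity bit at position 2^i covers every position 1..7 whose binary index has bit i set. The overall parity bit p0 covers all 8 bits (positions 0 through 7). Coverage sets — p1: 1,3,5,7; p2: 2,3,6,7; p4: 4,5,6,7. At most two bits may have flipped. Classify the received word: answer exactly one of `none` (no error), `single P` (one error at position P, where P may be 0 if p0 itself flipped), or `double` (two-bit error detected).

s1: b1⊕b3⊕b5⊕b7 = 0⊕1⊕0⊕0 = 1
s2: b2⊕b3⊕b6⊕b7 = 0⊕1⊕1⊕0 = 0
s4: b4⊕b5⊕b6⊕b7 = 1⊕0⊕1⊕0 = 0
Syndrome (s4...s1) = 001 → position 1.
Overall parity (XOR of all 8 bits, including p0): 0⊕0⊕0⊕1⊕1⊕0⊕1⊕0 = 1
Overall=1, syndrome position=1 → single-bit error at position 1.

single 1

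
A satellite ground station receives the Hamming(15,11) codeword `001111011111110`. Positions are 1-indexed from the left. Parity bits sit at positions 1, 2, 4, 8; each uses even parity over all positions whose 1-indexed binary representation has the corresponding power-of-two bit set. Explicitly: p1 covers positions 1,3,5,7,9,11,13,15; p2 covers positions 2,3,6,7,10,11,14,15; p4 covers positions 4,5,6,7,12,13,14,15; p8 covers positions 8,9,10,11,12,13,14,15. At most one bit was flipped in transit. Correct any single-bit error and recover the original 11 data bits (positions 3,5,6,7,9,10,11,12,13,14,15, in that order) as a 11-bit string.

11101101110

s1: b1⊕b3⊕b5⊕b7⊕b9⊕b11⊕b13⊕b15 = 0⊕1⊕1⊕0⊕1⊕1⊕1⊕0 = 1
s2: b2⊕b3⊕b6⊕b7⊕b10⊕b11⊕b14⊕b15 = 0⊕1⊕1⊕0⊕1⊕1⊕1⊕0 = 1
s4: b4⊕b5⊕b6⊕b7⊕b12⊕b13⊕b14⊕b15 = 1⊕1⊕1⊕0⊕1⊕1⊕1⊕0 = 0
s8: b8⊕b9⊕b10⊕b11⊕b12⊕b13⊕b14⊕b15 = 1⊕1⊕1⊕1⊕1⊕1⊕1⊕0 = 1
Syndrome (s8...s1) = 1011 → position 11.
Flip bit 11: corrected codeword = 001111011101110
Data bits at positions 3,5,6,7,9,10,11,12,13,14,15: 11101101110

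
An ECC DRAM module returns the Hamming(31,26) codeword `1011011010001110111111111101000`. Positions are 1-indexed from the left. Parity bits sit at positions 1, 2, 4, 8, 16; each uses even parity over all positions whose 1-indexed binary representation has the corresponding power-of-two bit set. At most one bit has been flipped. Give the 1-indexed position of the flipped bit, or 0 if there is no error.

21

s1: b1⊕b3⊕b5⊕b7⊕b9⊕b11⊕b13⊕b15⊕b17⊕b19⊕b21⊕b23⊕b25⊕b27⊕b29⊕b31 = 1⊕1⊕0⊕1⊕1⊕0⊕1⊕1⊕1⊕1⊕1⊕1⊕1⊕0⊕0⊕0 = 1
s2: b2⊕b3⊕b6⊕b7⊕b10⊕b11⊕b14⊕b15⊕b18⊕b19⊕b22⊕b23⊕b26⊕b27⊕b30⊕b31 = 0⊕1⊕1⊕1⊕0⊕0⊕1⊕1⊕1⊕1⊕1⊕1⊕1⊕0⊕0⊕0 = 0
s4: b4⊕b5⊕b6⊕b7⊕b12⊕b13⊕b14⊕b15⊕b20⊕b21⊕b22⊕b23⊕b28⊕b29⊕b30⊕b31 = 1⊕0⊕1⊕1⊕0⊕1⊕1⊕1⊕1⊕1⊕1⊕1⊕1⊕0⊕0⊕0 = 1
s8: b8⊕b9⊕b10⊕b11⊕b12⊕b13⊕b14⊕b15⊕b24⊕b25⊕b26⊕b27⊕b28⊕b29⊕b30⊕b31 = 0⊕1⊕0⊕0⊕0⊕1⊕1⊕1⊕1⊕1⊕1⊕0⊕1⊕0⊕0⊕0 = 0
s16: b16⊕b17⊕b18⊕b19⊕b20⊕b21⊕b22⊕b23⊕b24⊕b25⊕b26⊕b27⊕b28⊕b29⊕b30⊕b31 = 0⊕1⊕1⊕1⊕1⊕1⊕1⊕1⊕1⊕1⊕1⊕0⊕1⊕0⊕0⊕0 = 1
Syndrome (s16...s1) = 10101 → position 21.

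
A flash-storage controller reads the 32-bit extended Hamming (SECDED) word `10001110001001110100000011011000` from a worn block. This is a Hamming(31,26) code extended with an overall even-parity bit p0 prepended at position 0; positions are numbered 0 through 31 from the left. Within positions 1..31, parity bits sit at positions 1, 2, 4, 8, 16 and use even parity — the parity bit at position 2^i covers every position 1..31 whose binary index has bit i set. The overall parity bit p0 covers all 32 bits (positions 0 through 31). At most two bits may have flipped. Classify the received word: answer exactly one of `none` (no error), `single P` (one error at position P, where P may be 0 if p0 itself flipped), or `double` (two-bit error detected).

single 22

s1: b1⊕b3⊕b5⊕b7⊕b9⊕b11⊕b13⊕b15⊕b17⊕b19⊕b21⊕b23⊕b25⊕b27⊕b29⊕b31 = 0⊕0⊕1⊕0⊕0⊕0⊕1⊕1⊕1⊕0⊕0⊕0⊕1⊕1⊕0⊕0 = 0
s2: b2⊕b3⊕b6⊕b7⊕b10⊕b11⊕b14⊕b15⊕b18⊕b19⊕b22⊕b23⊕b26⊕b27⊕b30⊕b31 = 0⊕0⊕1⊕0⊕1⊕0⊕1⊕1⊕0⊕0⊕0⊕0⊕0⊕1⊕0⊕0 = 1
s4: b4⊕b5⊕b6⊕b7⊕b12⊕b13⊕b14⊕b15⊕b20⊕b21⊕b22⊕b23⊕b28⊕b29⊕b30⊕b31 = 1⊕1⊕1⊕0⊕0⊕1⊕1⊕1⊕0⊕0⊕0⊕0⊕1⊕0⊕0⊕0 = 1
s8: b8⊕b9⊕b10⊕b11⊕b12⊕b13⊕b14⊕b15⊕b24⊕b25⊕b26⊕b27⊕b28⊕b29⊕b30⊕b31 = 0⊕0⊕1⊕0⊕0⊕1⊕1⊕1⊕1⊕1⊕0⊕1⊕1⊕0⊕0⊕0 = 0
s16: b16⊕b17⊕b18⊕b19⊕b20⊕b21⊕b22⊕b23⊕b24⊕b25⊕b26⊕b27⊕b28⊕b29⊕b30⊕b31 = 0⊕1⊕0⊕0⊕0⊕0⊕0⊕0⊕1⊕1⊕0⊕1⊕1⊕0⊕0⊕0 = 1
Syndrome (s16...s1) = 10110 → position 22.
Overall parity (XOR of all 32 bits, including p0): 1⊕0⊕0⊕0⊕1⊕1⊕1⊕0⊕0⊕0⊕1⊕0⊕0⊕1⊕1⊕1⊕0⊕1⊕0⊕0⊕0⊕0⊕0⊕0⊕1⊕1⊕0⊕1⊕1⊕0⊕0⊕0 = 1
Overall=1, syndrome position=22 → single-bit error at position 22.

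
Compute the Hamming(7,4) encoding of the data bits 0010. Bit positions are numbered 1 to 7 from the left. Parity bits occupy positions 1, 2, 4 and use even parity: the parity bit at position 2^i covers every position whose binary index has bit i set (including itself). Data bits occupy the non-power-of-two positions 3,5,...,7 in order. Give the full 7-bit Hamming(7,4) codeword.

Place data bits at non-power-of-two positions: b3=0, b5=0, b6=1, b7=0.
p1 = XOR of data positions {3,5,7} = 0⊕0⊕0 = 0
p2 = XOR of data positions {3,6,7} = 0⊕1⊕0 = 1
p4 = XOR of data positions {5,6,7} = 0⊕1⊕0 = 1
Codeword b1..b7 = 0101010

0101010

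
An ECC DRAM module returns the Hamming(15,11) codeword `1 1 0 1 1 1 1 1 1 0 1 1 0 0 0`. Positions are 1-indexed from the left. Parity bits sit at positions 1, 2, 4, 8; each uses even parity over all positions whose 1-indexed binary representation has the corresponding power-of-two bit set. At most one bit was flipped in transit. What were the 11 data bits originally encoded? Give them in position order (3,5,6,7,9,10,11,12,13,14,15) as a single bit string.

00111011000

s1: b1⊕b3⊕b5⊕b7⊕b9⊕b11⊕b13⊕b15 = 1⊕0⊕1⊕1⊕1⊕1⊕0⊕0 = 1
s2: b2⊕b3⊕b6⊕b7⊕b10⊕b11⊕b14⊕b15 = 1⊕0⊕1⊕1⊕0⊕1⊕0⊕0 = 0
s4: b4⊕b5⊕b6⊕b7⊕b12⊕b13⊕b14⊕b15 = 1⊕1⊕1⊕1⊕1⊕0⊕0⊕0 = 1
s8: b8⊕b9⊕b10⊕b11⊕b12⊕b13⊕b14⊕b15 = 1⊕1⊕0⊕1⊕1⊕0⊕0⊕0 = 0
Syndrome (s8...s1) = 0101 → position 5.
Flip bit 5: corrected codeword = 110101111011000
Data bits at positions 3,5,6,7,9,10,11,12,13,14,15: 00111011000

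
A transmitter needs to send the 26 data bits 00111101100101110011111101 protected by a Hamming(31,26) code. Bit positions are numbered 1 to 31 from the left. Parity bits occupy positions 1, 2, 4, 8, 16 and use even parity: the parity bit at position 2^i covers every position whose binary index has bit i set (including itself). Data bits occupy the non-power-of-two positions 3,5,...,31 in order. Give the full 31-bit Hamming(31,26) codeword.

Place data bits at non-power-of-two positions: b3=0, b5=0, b6=1, b7=1, b9=1, b10=1, b11=0, b12=1, b13=1, b14=0, b15=0, b17=1, b18=0, b19=1, b20=1, b21=1, b22=0, b23=0, b24=1, b25=1, b26=1, b27=1, b28=1, b29=1, b30=0, b31=1.
p1 = XOR of data positions {3,5,7,9,11,13,15,17,19,21,23,25,27,29,31} = 0⊕0⊕1⊕1⊕0⊕1⊕0⊕1⊕1⊕1⊕0⊕1⊕1⊕1⊕1 = 0
p2 = XOR of data positions {3,6,7,10,11,14,15,18,19,22,23,26,27,30,31} = 0⊕1⊕1⊕1⊕0⊕0⊕0⊕0⊕1⊕0⊕0⊕1⊕1⊕0⊕1 = 1
p4 = XOR of data positions {5,6,7,12,13,14,15,20,21,22,23,28,29,30,31} = 0⊕1⊕1⊕1⊕1⊕0⊕0⊕1⊕1⊕0⊕0⊕1⊕1⊕0⊕1 = 1
p8 = XOR of data positions {9,10,11,12,13,14,15,24,25,26,27,28,29,30,31} = 1⊕1⊕0⊕1⊕1⊕0⊕0⊕1⊕1⊕1⊕1⊕1⊕1⊕0⊕1 = 1
p16 = XOR of data positions {17,18,19,20,21,22,23,24,25,26,27,28,29,30,31} = 1⊕0⊕1⊕1⊕1⊕0⊕0⊕1⊕1⊕1⊕1⊕1⊕1⊕0⊕1 = 1
Codeword b1..b31 = 0101011111011001101110011111101

0101011111011001101110011111101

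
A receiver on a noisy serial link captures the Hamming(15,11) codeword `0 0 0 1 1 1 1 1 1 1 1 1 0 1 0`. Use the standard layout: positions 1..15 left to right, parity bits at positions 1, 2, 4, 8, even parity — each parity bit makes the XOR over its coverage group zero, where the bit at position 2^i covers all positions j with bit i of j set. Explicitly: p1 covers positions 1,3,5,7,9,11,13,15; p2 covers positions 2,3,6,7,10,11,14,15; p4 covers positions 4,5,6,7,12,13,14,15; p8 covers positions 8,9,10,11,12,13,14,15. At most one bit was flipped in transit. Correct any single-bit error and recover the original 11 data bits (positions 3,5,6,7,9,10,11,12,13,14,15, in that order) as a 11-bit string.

01111111010

s1: b1⊕b3⊕b5⊕b7⊕b9⊕b11⊕b13⊕b15 = 0⊕0⊕1⊕1⊕1⊕1⊕0⊕0 = 0
s2: b2⊕b3⊕b6⊕b7⊕b10⊕b11⊕b14⊕b15 = 0⊕0⊕1⊕1⊕1⊕1⊕1⊕0 = 1
s4: b4⊕b5⊕b6⊕b7⊕b12⊕b13⊕b14⊕b15 = 1⊕1⊕1⊕1⊕1⊕0⊕1⊕0 = 0
s8: b8⊕b9⊕b10⊕b11⊕b12⊕b13⊕b14⊕b15 = 1⊕1⊕1⊕1⊕1⊕0⊕1⊕0 = 0
Syndrome (s8...s1) = 0010 → position 2.
Flip bit 2: corrected codeword = 010111111111010
Data bits at positions 3,5,6,7,9,10,11,12,13,14,15: 01111111010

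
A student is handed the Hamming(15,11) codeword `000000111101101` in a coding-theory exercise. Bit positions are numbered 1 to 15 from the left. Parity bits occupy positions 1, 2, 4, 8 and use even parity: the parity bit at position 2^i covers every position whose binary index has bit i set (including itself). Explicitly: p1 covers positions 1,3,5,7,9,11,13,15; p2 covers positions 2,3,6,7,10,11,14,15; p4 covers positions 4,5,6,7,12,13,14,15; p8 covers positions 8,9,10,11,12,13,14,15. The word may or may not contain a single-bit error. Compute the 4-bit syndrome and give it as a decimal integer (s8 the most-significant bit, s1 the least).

s1: b1⊕b3⊕b5⊕b7⊕b9⊕b11⊕b13⊕b15 = 0⊕0⊕0⊕1⊕1⊕0⊕1⊕1 = 0
s2: b2⊕b3⊕b6⊕b7⊕b10⊕b11⊕b14⊕b15 = 0⊕0⊕0⊕1⊕1⊕0⊕0⊕1 = 1
s4: b4⊕b5⊕b6⊕b7⊕b12⊕b13⊕b14⊕b15 = 0⊕0⊕0⊕1⊕1⊕1⊕0⊕1 = 0
s8: b8⊕b9⊕b10⊕b11⊕b12⊕b13⊕b14⊕b15 = 1⊕1⊕1⊕0⊕1⊕1⊕0⊕1 = 0
Syndrome (s8...s1) = 0010 → position 2.

2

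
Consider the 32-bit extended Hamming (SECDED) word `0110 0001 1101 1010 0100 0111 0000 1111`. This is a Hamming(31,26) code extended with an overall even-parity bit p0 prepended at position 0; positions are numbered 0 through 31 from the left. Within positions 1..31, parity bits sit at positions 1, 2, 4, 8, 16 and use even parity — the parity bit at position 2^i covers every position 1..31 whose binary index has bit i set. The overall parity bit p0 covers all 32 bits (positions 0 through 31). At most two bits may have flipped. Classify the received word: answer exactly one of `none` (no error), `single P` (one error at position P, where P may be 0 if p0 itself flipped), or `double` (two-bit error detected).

double

s1: b1⊕b3⊕b5⊕b7⊕b9⊕b11⊕b13⊕b15⊕b17⊕b19⊕b21⊕b23⊕b25⊕b27⊕b29⊕b31 = 1⊕0⊕0⊕1⊕1⊕1⊕0⊕0⊕1⊕0⊕1⊕1⊕0⊕0⊕1⊕1 = 1
s2: b2⊕b3⊕b6⊕b7⊕b10⊕b11⊕b14⊕b15⊕b18⊕b19⊕b22⊕b23⊕b26⊕b27⊕b30⊕b31 = 1⊕0⊕0⊕1⊕0⊕1⊕1⊕0⊕0⊕0⊕1⊕1⊕0⊕0⊕1⊕1 = 0
s4: b4⊕b5⊕b6⊕b7⊕b12⊕b13⊕b14⊕b15⊕b20⊕b21⊕b22⊕b23⊕b28⊕b29⊕b30⊕b31 = 0⊕0⊕0⊕1⊕1⊕0⊕1⊕0⊕0⊕1⊕1⊕1⊕1⊕1⊕1⊕1 = 0
s8: b8⊕b9⊕b10⊕b11⊕b12⊕b13⊕b14⊕b15⊕b24⊕b25⊕b26⊕b27⊕b28⊕b29⊕b30⊕b31 = 1⊕1⊕0⊕1⊕1⊕0⊕1⊕0⊕0⊕0⊕0⊕0⊕1⊕1⊕1⊕1 = 1
s16: b16⊕b17⊕b18⊕b19⊕b20⊕b21⊕b22⊕b23⊕b24⊕b25⊕b26⊕b27⊕b28⊕b29⊕b30⊕b31 = 0⊕1⊕0⊕0⊕0⊕1⊕1⊕1⊕0⊕0⊕0⊕0⊕1⊕1⊕1⊕1 = 0
Syndrome (s16...s1) = 01001 → position 9.
Overall parity (XOR of all 32 bits, including p0): 0⊕1⊕1⊕0⊕0⊕0⊕0⊕1⊕1⊕1⊕0⊕1⊕1⊕0⊕1⊕0⊕0⊕1⊕0⊕0⊕0⊕1⊕1⊕1⊕0⊕0⊕0⊕0⊕1⊕1⊕1⊕1 = 0
Overall=0, syndrome position=9 → double-bit error detected (uncorrectable).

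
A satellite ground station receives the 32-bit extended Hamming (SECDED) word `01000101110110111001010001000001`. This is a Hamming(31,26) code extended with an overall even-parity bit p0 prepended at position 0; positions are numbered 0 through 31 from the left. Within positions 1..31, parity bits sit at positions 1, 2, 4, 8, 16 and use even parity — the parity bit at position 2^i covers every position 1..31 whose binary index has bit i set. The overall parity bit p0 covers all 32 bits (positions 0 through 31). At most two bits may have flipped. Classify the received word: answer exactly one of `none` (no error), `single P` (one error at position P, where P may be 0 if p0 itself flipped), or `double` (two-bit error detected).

s1: b1⊕b3⊕b5⊕b7⊕b9⊕b11⊕b13⊕b15⊕b17⊕b19⊕b21⊕b23⊕b25⊕b27⊕b29⊕b31 = 1⊕0⊕1⊕1⊕1⊕1⊕0⊕1⊕0⊕1⊕1⊕0⊕1⊕0⊕0⊕1 = 0
s2: b2⊕b3⊕b6⊕b7⊕b10⊕b11⊕b14⊕b15⊕b18⊕b19⊕b22⊕b23⊕b26⊕b27⊕b30⊕b31 = 0⊕0⊕0⊕1⊕0⊕1⊕1⊕1⊕0⊕1⊕0⊕0⊕0⊕0⊕0⊕1 = 0
s4: b4⊕b5⊕b6⊕b7⊕b12⊕b13⊕b14⊕b15⊕b20⊕b21⊕b22⊕b23⊕b28⊕b29⊕b30⊕b31 = 0⊕1⊕0⊕1⊕1⊕0⊕1⊕1⊕0⊕1⊕0⊕0⊕0⊕0⊕0⊕1 = 1
s8: b8⊕b9⊕b10⊕b11⊕b12⊕b13⊕b14⊕b15⊕b24⊕b25⊕b26⊕b27⊕b28⊕b29⊕b30⊕b31 = 1⊕1⊕0⊕1⊕1⊕0⊕1⊕1⊕0⊕1⊕0⊕0⊕0⊕0⊕0⊕1 = 0
s16: b16⊕b17⊕b18⊕b19⊕b20⊕b21⊕b22⊕b23⊕b24⊕b25⊕b26⊕b27⊕b28⊕b29⊕b30⊕b31 = 1⊕0⊕0⊕1⊕0⊕1⊕0⊕0⊕0⊕1⊕0⊕0⊕0⊕0⊕0⊕1 = 1
Syndrome (s16...s1) = 10100 → position 20.
Overall parity (XOR of all 32 bits, including p0): 0⊕1⊕0⊕0⊕0⊕1⊕0⊕1⊕1⊕1⊕0⊕1⊕1⊕0⊕1⊕1⊕1⊕0⊕0⊕1⊕0⊕1⊕0⊕0⊕0⊕1⊕0⊕0⊕0⊕0⊕0⊕1 = 0
Overall=0, syndrome position=20 → double-bit error detected (uncorrectable).

double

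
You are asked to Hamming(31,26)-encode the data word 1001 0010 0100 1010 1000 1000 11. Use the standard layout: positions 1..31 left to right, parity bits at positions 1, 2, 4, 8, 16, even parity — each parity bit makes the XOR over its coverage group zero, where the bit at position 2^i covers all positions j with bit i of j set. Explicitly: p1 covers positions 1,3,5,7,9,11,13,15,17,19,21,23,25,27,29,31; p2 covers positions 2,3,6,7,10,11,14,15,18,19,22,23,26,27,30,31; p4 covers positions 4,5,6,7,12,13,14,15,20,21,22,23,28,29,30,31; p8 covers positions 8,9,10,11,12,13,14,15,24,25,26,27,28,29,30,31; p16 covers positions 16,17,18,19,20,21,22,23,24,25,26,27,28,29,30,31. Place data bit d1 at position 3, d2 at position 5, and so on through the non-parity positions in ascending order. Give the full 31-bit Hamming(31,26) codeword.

0110001100100100010101000100011

Place data bits at non-power-of-two positions: b3=1, b5=0, b6=0, b7=1, b9=0, b10=0, b11=1, b12=0, b13=0, b14=1, b15=0, b17=0, b18=1, b19=0, b20=1, b21=0, b22=1, b23=0, b24=0, b25=0, b26=1, b27=0, b28=0, b29=0, b30=1, b31=1.
p1 = XOR of data positions {3,5,7,9,11,13,15,17,19,21,23,25,27,29,31} = 1⊕0⊕1⊕0⊕1⊕0⊕0⊕0⊕0⊕0⊕0⊕0⊕0⊕0⊕1 = 0
p2 = XOR of data positions {3,6,7,10,11,14,15,18,19,22,23,26,27,30,31} = 1⊕0⊕1⊕0⊕1⊕1⊕0⊕1⊕0⊕1⊕0⊕1⊕0⊕1⊕1 = 1
p4 = XOR of data positions {5,6,7,12,13,14,15,20,21,22,23,28,29,30,31} = 0⊕0⊕1⊕0⊕0⊕1⊕0⊕1⊕0⊕1⊕0⊕0⊕0⊕1⊕1 = 0
p8 = XOR of data positions {9,10,11,12,13,14,15,24,25,26,27,28,29,30,31} = 0⊕0⊕1⊕0⊕0⊕1⊕0⊕0⊕0⊕1⊕0⊕0⊕0⊕1⊕1 = 1
p16 = XOR of data positions {17,18,19,20,21,22,23,24,25,26,27,28,29,30,31} = 0⊕1⊕0⊕1⊕0⊕1⊕0⊕0⊕0⊕1⊕0⊕0⊕0⊕1⊕1 = 0
Codeword b1..b31 = 0110001100100100010101000100011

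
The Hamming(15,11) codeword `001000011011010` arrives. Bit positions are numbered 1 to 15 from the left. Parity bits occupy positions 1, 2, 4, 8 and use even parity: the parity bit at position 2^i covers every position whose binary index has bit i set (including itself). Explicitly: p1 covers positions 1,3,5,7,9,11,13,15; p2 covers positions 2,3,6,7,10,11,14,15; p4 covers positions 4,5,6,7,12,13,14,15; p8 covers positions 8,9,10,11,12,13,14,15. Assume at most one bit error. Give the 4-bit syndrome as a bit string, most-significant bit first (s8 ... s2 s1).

1011

s1: b1⊕b3⊕b5⊕b7⊕b9⊕b11⊕b13⊕b15 = 0⊕1⊕0⊕0⊕1⊕1⊕0⊕0 = 1
s2: b2⊕b3⊕b6⊕b7⊕b10⊕b11⊕b14⊕b15 = 0⊕1⊕0⊕0⊕0⊕1⊕1⊕0 = 1
s4: b4⊕b5⊕b6⊕b7⊕b12⊕b13⊕b14⊕b15 = 0⊕0⊕0⊕0⊕1⊕0⊕1⊕0 = 0
s8: b8⊕b9⊕b10⊕b11⊕b12⊕b13⊕b14⊕b15 = 1⊕1⊕0⊕1⊕1⊕0⊕1⊕0 = 1
Syndrome (s8...s1) = 1011 → position 11.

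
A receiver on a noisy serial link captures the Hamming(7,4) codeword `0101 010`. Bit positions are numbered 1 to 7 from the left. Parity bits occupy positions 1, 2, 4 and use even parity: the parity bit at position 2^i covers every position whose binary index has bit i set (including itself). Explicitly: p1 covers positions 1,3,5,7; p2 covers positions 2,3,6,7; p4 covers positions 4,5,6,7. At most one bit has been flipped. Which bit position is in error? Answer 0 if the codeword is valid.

s1: b1⊕b3⊕b5⊕b7 = 0⊕0⊕0⊕0 = 0
s2: b2⊕b3⊕b6⊕b7 = 1⊕0⊕1⊕0 = 0
s4: b4⊕b5⊕b6⊕b7 = 1⊕0⊕1⊕0 = 0
Syndrome (s4...s1) = 000 → position 0 (no error).

0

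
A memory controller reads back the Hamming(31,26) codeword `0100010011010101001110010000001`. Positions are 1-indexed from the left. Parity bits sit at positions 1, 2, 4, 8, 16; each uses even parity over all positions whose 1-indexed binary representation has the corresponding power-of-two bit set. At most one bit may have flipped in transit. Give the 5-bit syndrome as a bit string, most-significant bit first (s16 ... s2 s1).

00000

s1: b1⊕b3⊕b5⊕b7⊕b9⊕b11⊕b13⊕b15⊕b17⊕b19⊕b21⊕b23⊕b25⊕b27⊕b29⊕b31 = 0⊕0⊕0⊕0⊕1⊕0⊕0⊕0⊕0⊕1⊕1⊕0⊕0⊕0⊕0⊕1 = 0
s2: b2⊕b3⊕b6⊕b7⊕b10⊕b11⊕b14⊕b15⊕b18⊕b19⊕b22⊕b23⊕b26⊕b27⊕b30⊕b31 = 1⊕0⊕1⊕0⊕1⊕0⊕1⊕0⊕0⊕1⊕0⊕0⊕0⊕0⊕0⊕1 = 0
s4: b4⊕b5⊕b6⊕b7⊕b12⊕b13⊕b14⊕b15⊕b20⊕b21⊕b22⊕b23⊕b28⊕b29⊕b30⊕b31 = 0⊕0⊕1⊕0⊕1⊕0⊕1⊕0⊕1⊕1⊕0⊕0⊕0⊕0⊕0⊕1 = 0
s8: b8⊕b9⊕b10⊕b11⊕b12⊕b13⊕b14⊕b15⊕b24⊕b25⊕b26⊕b27⊕b28⊕b29⊕b30⊕b31 = 0⊕1⊕1⊕0⊕1⊕0⊕1⊕0⊕1⊕0⊕0⊕0⊕0⊕0⊕0⊕1 = 0
s16: b16⊕b17⊕b18⊕b19⊕b20⊕b21⊕b22⊕b23⊕b24⊕b25⊕b26⊕b27⊕b28⊕b29⊕b30⊕b31 = 1⊕0⊕0⊕1⊕1⊕1⊕0⊕0⊕1⊕0⊕0⊕0⊕0⊕0⊕0⊕1 = 0
Syndrome (s16...s1) = 00000 → position 0 (no error).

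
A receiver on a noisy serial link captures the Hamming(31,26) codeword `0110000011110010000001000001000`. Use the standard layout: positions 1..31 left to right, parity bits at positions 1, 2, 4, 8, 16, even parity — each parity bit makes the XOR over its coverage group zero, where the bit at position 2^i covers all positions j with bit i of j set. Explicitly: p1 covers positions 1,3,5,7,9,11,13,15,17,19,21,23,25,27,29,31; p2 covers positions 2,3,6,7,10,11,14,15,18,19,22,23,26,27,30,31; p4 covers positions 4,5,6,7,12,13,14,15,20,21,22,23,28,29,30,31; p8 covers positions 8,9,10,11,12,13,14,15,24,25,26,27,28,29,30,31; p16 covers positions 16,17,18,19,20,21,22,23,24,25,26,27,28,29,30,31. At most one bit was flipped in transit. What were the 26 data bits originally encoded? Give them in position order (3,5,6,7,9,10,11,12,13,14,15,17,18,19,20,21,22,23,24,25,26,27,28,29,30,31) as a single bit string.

10001111001000001000001000

s1: b1⊕b3⊕b5⊕b7⊕b9⊕b11⊕b13⊕b15⊕b17⊕b19⊕b21⊕b23⊕b25⊕b27⊕b29⊕b31 = 0⊕1⊕0⊕0⊕1⊕1⊕0⊕1⊕0⊕0⊕0⊕0⊕0⊕0⊕0⊕0 = 0
s2: b2⊕b3⊕b6⊕b7⊕b10⊕b11⊕b14⊕b15⊕b18⊕b19⊕b22⊕b23⊕b26⊕b27⊕b30⊕b31 = 1⊕1⊕0⊕0⊕1⊕1⊕0⊕1⊕0⊕0⊕1⊕0⊕0⊕0⊕0⊕0 = 0
s4: b4⊕b5⊕b6⊕b7⊕b12⊕b13⊕b14⊕b15⊕b20⊕b21⊕b22⊕b23⊕b28⊕b29⊕b30⊕b31 = 0⊕0⊕0⊕0⊕1⊕0⊕0⊕1⊕0⊕0⊕1⊕0⊕1⊕0⊕0⊕0 = 0
s8: b8⊕b9⊕b10⊕b11⊕b12⊕b13⊕b14⊕b15⊕b24⊕b25⊕b26⊕b27⊕b28⊕b29⊕b30⊕b31 = 0⊕1⊕1⊕1⊕1⊕0⊕0⊕1⊕0⊕0⊕0⊕0⊕1⊕0⊕0⊕0 = 0
s16: b16⊕b17⊕b18⊕b19⊕b20⊕b21⊕b22⊕b23⊕b24⊕b25⊕b26⊕b27⊕b28⊕b29⊕b30⊕b31 = 0⊕0⊕0⊕0⊕0⊕0⊕1⊕0⊕0⊕0⊕0⊕0⊕1⊕0⊕0⊕0 = 0
Syndrome (s16...s1) = 00000 → position 0 (no error).
No correction needed.
Data bits at positions 3,5,6,7,9,10,11,12,13,14,15,17,18,19,20,21,22,23,24,25,26,27,28,29,30,31: 10001111001000001000001000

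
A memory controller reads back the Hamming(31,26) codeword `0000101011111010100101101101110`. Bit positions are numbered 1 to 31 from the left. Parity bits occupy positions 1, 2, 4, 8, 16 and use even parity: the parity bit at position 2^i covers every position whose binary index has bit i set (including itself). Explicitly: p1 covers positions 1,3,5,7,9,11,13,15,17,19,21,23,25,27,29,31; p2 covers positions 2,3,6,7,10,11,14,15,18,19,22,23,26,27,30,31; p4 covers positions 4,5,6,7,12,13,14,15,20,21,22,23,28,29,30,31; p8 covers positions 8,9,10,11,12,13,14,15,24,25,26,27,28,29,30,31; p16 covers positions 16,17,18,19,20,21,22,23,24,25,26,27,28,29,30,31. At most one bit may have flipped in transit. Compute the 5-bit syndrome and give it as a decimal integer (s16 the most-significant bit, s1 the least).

s1: b1⊕b3⊕b5⊕b7⊕b9⊕b11⊕b13⊕b15⊕b17⊕b19⊕b21⊕b23⊕b25⊕b27⊕b29⊕b31 = 0⊕0⊕1⊕1⊕1⊕1⊕1⊕1⊕1⊕0⊕0⊕1⊕1⊕0⊕1⊕0 = 0
s2: b2⊕b3⊕b6⊕b7⊕b10⊕b11⊕b14⊕b15⊕b18⊕b19⊕b22⊕b23⊕b26⊕b27⊕b30⊕b31 = 0⊕0⊕0⊕1⊕1⊕1⊕0⊕1⊕0⊕0⊕1⊕1⊕1⊕0⊕1⊕0 = 0
s4: b4⊕b5⊕b6⊕b7⊕b12⊕b13⊕b14⊕b15⊕b20⊕b21⊕b22⊕b23⊕b28⊕b29⊕b30⊕b31 = 0⊕1⊕0⊕1⊕1⊕1⊕0⊕1⊕1⊕0⊕1⊕1⊕1⊕1⊕1⊕0 = 1
s8: b8⊕b9⊕b10⊕b11⊕b12⊕b13⊕b14⊕b15⊕b24⊕b25⊕b26⊕b27⊕b28⊕b29⊕b30⊕b31 = 0⊕1⊕1⊕1⊕1⊕1⊕0⊕1⊕0⊕1⊕1⊕0⊕1⊕1⊕1⊕0 = 1
s16: b16⊕b17⊕b18⊕b19⊕b20⊕b21⊕b22⊕b23⊕b24⊕b25⊕b26⊕b27⊕b28⊕b29⊕b30⊕b31 = 0⊕1⊕0⊕0⊕1⊕0⊕1⊕1⊕0⊕1⊕1⊕0⊕1⊕1⊕1⊕0 = 1
Syndrome (s16...s1) = 11100 → position 28.

28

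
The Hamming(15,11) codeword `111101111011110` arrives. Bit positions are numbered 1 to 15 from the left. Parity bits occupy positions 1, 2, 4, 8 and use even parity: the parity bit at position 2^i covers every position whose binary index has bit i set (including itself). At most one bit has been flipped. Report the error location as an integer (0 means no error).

0

s1: b1⊕b3⊕b5⊕b7⊕b9⊕b11⊕b13⊕b15 = 1⊕1⊕0⊕1⊕1⊕1⊕1⊕0 = 0
s2: b2⊕b3⊕b6⊕b7⊕b10⊕b11⊕b14⊕b15 = 1⊕1⊕1⊕1⊕0⊕1⊕1⊕0 = 0
s4: b4⊕b5⊕b6⊕b7⊕b12⊕b13⊕b14⊕b15 = 1⊕0⊕1⊕1⊕1⊕1⊕1⊕0 = 0
s8: b8⊕b9⊕b10⊕b11⊕b12⊕b13⊕b14⊕b15 = 1⊕1⊕0⊕1⊕1⊕1⊕1⊕0 = 0
Syndrome (s8...s1) = 0000 → position 0 (no error).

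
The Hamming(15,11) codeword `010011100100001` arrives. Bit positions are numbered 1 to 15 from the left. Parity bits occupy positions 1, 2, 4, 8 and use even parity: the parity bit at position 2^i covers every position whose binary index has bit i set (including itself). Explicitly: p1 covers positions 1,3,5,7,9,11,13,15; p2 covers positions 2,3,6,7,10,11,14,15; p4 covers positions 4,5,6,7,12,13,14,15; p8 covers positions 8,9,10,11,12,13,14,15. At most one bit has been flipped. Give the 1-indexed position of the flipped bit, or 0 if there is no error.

s1: b1⊕b3⊕b5⊕b7⊕b9⊕b11⊕b13⊕b15 = 0⊕0⊕1⊕1⊕0⊕0⊕0⊕1 = 1
s2: b2⊕b3⊕b6⊕b7⊕b10⊕b11⊕b14⊕b15 = 1⊕0⊕1⊕1⊕1⊕0⊕0⊕1 = 1
s4: b4⊕b5⊕b6⊕b7⊕b12⊕b13⊕b14⊕b15 = 0⊕1⊕1⊕1⊕0⊕0⊕0⊕1 = 0
s8: b8⊕b9⊕b10⊕b11⊕b12⊕b13⊕b14⊕b15 = 0⊕0⊕1⊕0⊕0⊕0⊕0⊕1 = 0
Syndrome (s8...s1) = 0011 → position 3.

3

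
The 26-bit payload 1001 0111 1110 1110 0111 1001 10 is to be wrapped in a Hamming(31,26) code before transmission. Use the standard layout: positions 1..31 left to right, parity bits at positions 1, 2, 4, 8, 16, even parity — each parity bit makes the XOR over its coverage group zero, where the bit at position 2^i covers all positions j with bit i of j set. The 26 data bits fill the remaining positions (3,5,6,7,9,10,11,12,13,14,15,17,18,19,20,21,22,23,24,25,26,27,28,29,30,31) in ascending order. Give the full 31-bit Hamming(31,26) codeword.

Place data bits at non-power-of-two positions: b3=1, b5=0, b6=0, b7=1, b9=0, b10=1, b11=1, b12=1, b13=1, b14=1, b15=1, b17=0, b18=1, b19=1, b20=1, b21=0, b22=0, b23=1, b24=1, b25=1, b26=1, b27=0, b28=0, b29=1, b30=1, b31=0.
p1 = XOR of data positions {3,5,7,9,11,13,15,17,19,21,23,25,27,29,31} = 1⊕0⊕1⊕0⊕1⊕1⊕1⊕0⊕1⊕0⊕1⊕1⊕0⊕1⊕0 = 1
p2 = XOR of data positions {3,6,7,10,11,14,15,18,19,22,23,26,27,30,31} = 1⊕0⊕1⊕1⊕1⊕1⊕1⊕1⊕1⊕0⊕1⊕1⊕0⊕1⊕0 = 1
p4 = XOR of data positions {5,6,7,12,13,14,15,20,21,22,23,28,29,30,31} = 0⊕0⊕1⊕1⊕1⊕1⊕1⊕1⊕0⊕0⊕1⊕0⊕1⊕1⊕0 = 1
p8 = XOR of data positions {9,10,11,12,13,14,15,24,25,26,27,28,29,30,31} = 0⊕1⊕1⊕1⊕1⊕1⊕1⊕1⊕1⊕1⊕0⊕0⊕1⊕1⊕0 = 1
p16 = XOR of data positions {17,18,19,20,21,22,23,24,25,26,27,28,29,30,31} = 0⊕1⊕1⊕1⊕0⊕0⊕1⊕1⊕1⊕1⊕0⊕0⊕1⊕1⊕0 = 1
Codeword b1..b31 = 1111001101111111011100111100110

1111001101111111011100111100110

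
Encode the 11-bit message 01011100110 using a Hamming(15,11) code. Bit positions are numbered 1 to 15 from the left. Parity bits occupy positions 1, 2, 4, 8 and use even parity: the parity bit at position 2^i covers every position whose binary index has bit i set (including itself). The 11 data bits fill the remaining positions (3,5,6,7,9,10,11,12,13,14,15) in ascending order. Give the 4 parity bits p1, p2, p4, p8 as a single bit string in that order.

0100

Place data bits at non-power-of-two positions: b3=0, b5=1, b6=0, b7=1, b9=1, b10=1, b11=0, b12=0, b13=1, b14=1, b15=0.
p1 = XOR of data positions {3,5,7,9,11,13,15} = 0⊕1⊕1⊕1⊕0⊕1⊕0 = 0
p2 = XOR of data positions {3,6,7,10,11,14,15} = 0⊕0⊕1⊕1⊕0⊕1⊕0 = 1
p4 = XOR of data positions {5,6,7,12,13,14,15} = 1⊕0⊕1⊕0⊕1⊕1⊕0 = 0
p8 = XOR of data positions {9,10,11,12,13,14,15} = 1⊕1⊕0⊕0⊕1⊕1⊕0 = 0
Parity bits p1,p2,p4,p8 = 0100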